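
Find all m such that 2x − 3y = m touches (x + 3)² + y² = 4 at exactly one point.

The line touches the circle iff its distance from (−3, 0) is 2:
|2·(−3) − 3·0 − m| / √13 = 2
|m − (−6)| = 2√13.

m = −6 ± 2√13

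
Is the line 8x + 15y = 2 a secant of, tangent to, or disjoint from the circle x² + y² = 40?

secant

Substituting the line into the circle gives 289x² − 32x − 8996 = 0.
Δ = 1024 − (−10399376) = 10400400.
Two real roots: the line is a secant.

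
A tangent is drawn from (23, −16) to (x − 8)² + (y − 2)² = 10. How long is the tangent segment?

Centre (8, 2), r² = 10. |PO|² = (15)² + (−18)² = 549.
The tangent meets the radius at right angles, so tangent² = |PO|² − r² = 549 − 10 = 539.

7√11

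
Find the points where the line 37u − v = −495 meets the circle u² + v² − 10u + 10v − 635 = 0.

(−14, −23) and (−13, 14)

Express v = 37u + 495 and substitute into the circle:
1370u² + 36990u + 249340 = 0  ⟹  u² + 27u + 182 = 0
u = −13 or u = −14, giving (−13, 14) and (−14, −23).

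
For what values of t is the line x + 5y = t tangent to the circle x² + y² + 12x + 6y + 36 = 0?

The line touches the circle iff its distance from (−6, −3) is 3:
|1·(−6) + 5·(−3) − t| / √26 = 3
|t − (−21)| = 3√26.

t = −21 ± 3√26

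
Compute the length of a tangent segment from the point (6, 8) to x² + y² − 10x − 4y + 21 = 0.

The centre is (5, 2) and r = 2√2. The square of the distance from P to the centre is 1 + 36 = 37.
The tangent meets the radius at right angles, so tangent² = |PO|² − r² = 37 − 8 = 29.

√29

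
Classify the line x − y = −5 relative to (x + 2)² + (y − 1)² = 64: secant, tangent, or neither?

secant

d² = (1·(−2) − 1·1 − (−5))²/2 = 2; r² = 64.
Since d² < r², the line cuts the circle twice.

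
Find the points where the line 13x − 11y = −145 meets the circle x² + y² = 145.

(−12, −1) and (−1, 12)

From the line, y = (145 + 13x)/11. Substituting:
290x² + 3770x + 3480 = 0  ⟹  x² + 13x + 12 = 0
x = −1 or x = −12, giving (−1, 12) and (−12, −1).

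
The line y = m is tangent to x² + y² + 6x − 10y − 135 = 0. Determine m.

m = −8 or m = 18

For a tangent, require d(centre, line) = r = 13.
|0·(−3) + 1·5 − m| / √1 = 13
|m − (5)| = 13, so m = 18 or m = −8.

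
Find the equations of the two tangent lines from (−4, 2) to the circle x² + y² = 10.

A line y − (2) = m(x − (−4)) is tangent when its distance from (0, 0) is √10:
(4m − (−2))² = 10(m² + 1)
3m² + 8m − 3 = 0, so m = −3 or m = 1/3.
With m = −3: 3x + y = −10. With m = 1/3: x − 3y = −10.

3x + y = −10 and x − 3y = −10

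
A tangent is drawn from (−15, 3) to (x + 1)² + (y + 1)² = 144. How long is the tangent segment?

With centre O = (−1, −1), |OP|² = 212 and r² = 144.
By the tangent–radius right angle, tangent length = √(|PO|² − r²) = √68 = 2√17.

2√17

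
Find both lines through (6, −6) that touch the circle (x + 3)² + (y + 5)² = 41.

Write the tangent as mx − y + (−6 − m·(6)) = 0 and set its distance from the centre to √41:
[m·(−9) − (1)]² = 41(m² + 1)
20m² + 9m − 20 = 0, so m = 4/5 or m = −5/4.
Through (6, −6) these give 4x − 5y = 54 and 5x + 4y = 6.

4x − 5y = 54 and 5x + 4y = 6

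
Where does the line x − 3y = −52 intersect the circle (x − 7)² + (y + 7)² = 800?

Express y = (52 + x)/3 and substitute into the circle:
10x² + 20x − 1430 = 0  ⟹  x² + 2x − 143 = 0
x = 11 or x = −13, giving (11, 21) and (−13, 13).

(−13, 13) and (11, 21)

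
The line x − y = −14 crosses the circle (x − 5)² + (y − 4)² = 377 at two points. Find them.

(−14, 0) and (9, 23)

From the line, y = x + 14. Substituting:
2x² + 10x − 252 = 0  ⟹  x² + 5x − 126 = 0
x = 9 or x = −14, giving (9, 23) and (−14, 0).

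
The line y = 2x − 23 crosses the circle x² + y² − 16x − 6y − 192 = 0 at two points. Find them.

From the line, y = 2x − 23. Substituting:
5x² − 120x + 475 = 0  ⟹  x² − 24x + 95 = 0
x = 19 or x = 5, giving (19, 15) and (5, −13).

(5, −13) and (19, 15)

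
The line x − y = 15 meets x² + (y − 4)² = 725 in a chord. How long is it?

Centre (0, 4), r² = 725. Perpendicular distance d from centre to line = |−19| / √2 = 19/√2.
Chord = 2√(r² − d²) = 2·√(1089/2) = 33√2.

33√2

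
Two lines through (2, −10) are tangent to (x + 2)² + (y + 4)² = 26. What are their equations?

Let a tangent through (2, −10) have slope m. Its distance from (−2, −4) must equal √26:
(−4m − (6))² = 26(m² + 1)
5m² − 24m − 5 = 0, so m = −1/5 or m = 5.
With m = −1/5: x + 5y = −48. With m = 5: 5x − y = 20.

x + 5y = −48 and 5x − y = 20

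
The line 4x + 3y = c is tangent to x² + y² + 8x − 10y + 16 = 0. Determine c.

The line touches the circle iff its distance from (−4, 5) is 5:
|4·(−4) + 3·5 − c| / √25 = 5
|c − (−1)| = 5·5, so c = 24 or c = −26.

c = −26 or c = 24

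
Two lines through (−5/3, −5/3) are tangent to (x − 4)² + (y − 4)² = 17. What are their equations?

Let a tangent through (−5/3, −5/3) have slope m. Its distance from (4, 4) must equal √17:
(17/3m − (17/3))² = 17(m² + 1)
4m² − 17m + 4 = 0, so m = 1/4 or m = 4.
With m = 1/4: x − 4y = 5. With m = 4: 4x − y = −5.

x − 4y = 5 and 4x − y = −5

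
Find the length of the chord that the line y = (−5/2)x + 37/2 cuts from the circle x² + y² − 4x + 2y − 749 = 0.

Centre (2, −1), r² = 754. Perpendicular distance d from centre to line = |−29| / √29 = 29/√29.
Half the chord is √(r² − d²) = √(725), so the full chord is 10√29.

10√29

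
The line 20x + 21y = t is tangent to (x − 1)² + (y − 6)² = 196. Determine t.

t = −260 or t = 552

Tangency holds when the distance from the centre (1, 6) to the line equals the radius 14:
|20·1 + 21·6 − t| / √841 = 14
|t − (146)| = 14·29, so t = 552 or t = −260.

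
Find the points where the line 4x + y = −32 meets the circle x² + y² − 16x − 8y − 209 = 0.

(−9, 4) and (−7, −4)

From the line, y = −4x − 32. Substituting:
17x² + 272x + 1071 = 0  ⟹  x² + 16x + 63 = 0
x = −7 or x = −9, giving (−7, −4) and (−9, 4).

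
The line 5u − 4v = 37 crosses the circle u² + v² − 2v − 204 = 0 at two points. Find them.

Express v = (−37 + 5u)/4 and substitute into the circle:
41u² − 410u − 1599 = 0  ⟹  u² − 10u − 39 = 0
u = 13 or u = −3, giving (13, 7) and (−3, −13).

(−3, −13) and (13, 7)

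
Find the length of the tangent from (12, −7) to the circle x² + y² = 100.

√93

Centre (0, 0), r² = 100. |PO|² = (12)² + (−7)² = 193.
Power of the point: PT² = |PO|² − r² = 93, so PT = √93.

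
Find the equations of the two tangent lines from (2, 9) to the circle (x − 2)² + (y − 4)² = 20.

x + 2y = 20 and x − 2y = −16

Write the tangent as mx − y + (9 − m·(2)) = 0 and set its distance from the centre to 2√5:
[m·(0) − (−5)]² = 20(m² + 1)
4m² − 1 = 0, so m = −1/2 or m = 1/2.
Through (2, 9) these give x + 2y = 20 and x − 2y = −16.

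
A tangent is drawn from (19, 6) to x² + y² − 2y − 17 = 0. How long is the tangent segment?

4√23

Centre (0, 1), r² = 18. |PO|² = (19)² + (5)² = 386.
Power of the point: PT² = |PO|² − r² = 368, so PT = 4√23.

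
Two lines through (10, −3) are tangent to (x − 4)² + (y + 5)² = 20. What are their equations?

x + 2y = 4 and 2x − y = 23

A line y − (−3) = m(x − (10)) is tangent when its distance from (4, −5) is 2√5:
(−6m − (−2))² = 20(m² + 1)
2m² − 3m − 2 = 0, so m = −1/2 or m = 2.
With m = −1/2: x + 2y = 4. With m = 2: 2x − y = 23.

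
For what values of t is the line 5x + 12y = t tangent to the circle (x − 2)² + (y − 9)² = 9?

t = 79 or t = 157

For a tangent, require d(centre, line) = r = 3.
|5·2 + 12·9 − t| / √169 = 3
|t − (118)| = 3·13, so t = 157 or t = 79.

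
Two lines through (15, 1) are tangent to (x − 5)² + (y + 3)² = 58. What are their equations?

7x − 3y = 102 and 3x + 7y = 52

Let a tangent through (15, 1) have slope m. Its distance from (5, −3) must equal √58:
[m·(−10) − (−4)]² = 58(m² + 1)
21m² − 40m − 21 = 0, so m = 7/3 or m = −3/7.
Through (15, 1) these give 7x − 3y = 102 and 3x + 7y = 52.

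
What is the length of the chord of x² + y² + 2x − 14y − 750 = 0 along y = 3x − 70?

8√10

Substitute y = 3x − 70:
10x² − 460x + 5130 = 0  ⟹  x² − 46x + 513 = 0
x = 27 or x = 19, giving (27, 11) and (19, −13).
|(27, 11) − (19, −13)| = √((8)² + (24)²) = 8√10.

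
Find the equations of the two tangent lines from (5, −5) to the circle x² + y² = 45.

2x − y = 15 and x − 2y = 15

A line y − (−5) = m(x − (5)) is tangent when its distance from (0, 0) is 3√5:
(−5m − (5))² = 45(m² + 1)
2m² − 5m + 2 = 0, so m = 2 or m = 1/2.
With m = 2: 2x − y = 15. With m = 1/2: x − 2y = 15.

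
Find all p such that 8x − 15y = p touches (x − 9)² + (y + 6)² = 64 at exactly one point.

p = 26 or p = 298

The line touches the circle iff its distance from (9, −6) is 8:
|8·9 − 15·(−6) − p| / √289 = 8
|p − (162)| = 8·17, so p = 298 or p = 26.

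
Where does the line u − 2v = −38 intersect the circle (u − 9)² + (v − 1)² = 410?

(−2, 18) and (2, 20)

Express v = (38 + u)/2 and substitute into the circle:
5u² − 20 = 0  ⟹  u² − 4 = 0
u = 2 or u = −2, giving (2, 20) and (−2, 18).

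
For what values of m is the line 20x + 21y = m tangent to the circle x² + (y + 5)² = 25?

The line touches the circle iff its distance from (0, −5) is 5:
|20·0 + 21·(−5) − m| / √841 = 5
|m − (−105)| = 5·29, so m = 40 or m = −250.

m = −250 or m = 40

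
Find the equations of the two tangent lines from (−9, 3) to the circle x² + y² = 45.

A line y − (3) = m(x − (−9)) is tangent when its distance from (0, 0) is 3√5:
[m·(9) − (−3)]² = 45(m² + 1)
2m² + 3m − 2 = 0, so m = 1/2 or m = −2.
Through (−9, 3) these give x − 2y = −15 and 2x + y = −15.

x − 2y = −15 and 2x + y = −15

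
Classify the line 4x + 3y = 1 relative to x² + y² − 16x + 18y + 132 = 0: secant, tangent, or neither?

d² = (4·8 + 3·(−9) − (1))²/25 = 16/25; r² = 13.
Since d² < r², the line cuts the circle twice.

secant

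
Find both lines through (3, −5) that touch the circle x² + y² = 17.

Let a tangent through (3, −5) have slope m. Its distance from (0, 0) must equal √17:
(−3m − (5))² = 17(m² + 1)
4m² − 15m − 4 = 0, so m = 4 or m = −1/4.
With m = 4: 4x − y = 17. With m = −1/4: x + 4y = −17.

4x − y = 17 and x + 4y = −17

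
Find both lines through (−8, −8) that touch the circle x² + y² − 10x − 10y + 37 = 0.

2x − 3y = 8 and 3x − 2y = −8

Write the tangent as mx − y + (−8 − m·(−8)) = 0 and set its distance from the centre to √13:
[m·(13) − (13)]² = 13(m² + 1)
6m² − 13m + 6 = 0, so m = 2/3 or m = 3/2.
Through (−8, −8) these give 2x − 3y = 8 and 3x − 2y = −8.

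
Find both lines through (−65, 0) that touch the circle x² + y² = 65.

Let a tangent through (−65, 0) have slope m. Its distance from (0, 0) must equal √65:
[m·(65) − (0)]² = 65(m² + 1)
64m² − 1 = 0, so m = 1/8 or m = −1/8.
With m = 1/8: x − 8y = −65. With m = −1/8: x + 8y = −65.

x − 8y = −65 and x + 8y = −65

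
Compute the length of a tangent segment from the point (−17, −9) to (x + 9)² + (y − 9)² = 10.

With centre O = (−9, 9), |OP|² = 388 and r² = 10.
By the tangent–radius right angle, tangent length = √(|PO|² − r²) = √378 = 3√42.

3√42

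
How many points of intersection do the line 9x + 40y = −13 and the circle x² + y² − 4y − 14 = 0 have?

2

Substituting the line into the circle gives 1681x² + 1674x − 20151 = 0.
Δ = 2802276 − (−135495324) = 138297600.
Two real roots: the line is a secant.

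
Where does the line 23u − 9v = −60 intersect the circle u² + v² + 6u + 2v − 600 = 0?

(−12, −24) and (6, 22)

Substitute v = (60 + 23u)/9:
610u² + 3660u − 43920 = 0  ⟹  u² + 6u − 72 = 0
u = 6 or u = −12, giving (6, 22) and (−12, −24).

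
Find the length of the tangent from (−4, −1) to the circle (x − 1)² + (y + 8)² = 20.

3√6

Centre (1, −8), r² = 20. |PO|² = (−5)² + (7)² = 74.
By the tangent–radius right angle, tangent length = √(|PO|² − r²) = √54 = 3√6.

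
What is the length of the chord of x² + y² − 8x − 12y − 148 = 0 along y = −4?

From the line, y = −4. Substituting:
x² − 8x − 84 = 0
x = 14 or x = −6, giving (14, −4) and (−6, −4).
|(14, −4) − (−6, −4)| = √((20)² + (0)²) = 20.

20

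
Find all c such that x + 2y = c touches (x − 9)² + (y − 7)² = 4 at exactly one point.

For a tangent, require d(centre, line) = r = 2.
|1·9 + 2·7 − c| / √5 = 2
|c − (23)| = 2√5.

c = 23 ± 2√5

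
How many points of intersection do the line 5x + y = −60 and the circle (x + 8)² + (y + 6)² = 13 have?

d² = (5·(−8) + 1·(−6) − (−60))²/26 = 98/13; r² = 13.
Since d² < r², the line cuts the circle twice.

2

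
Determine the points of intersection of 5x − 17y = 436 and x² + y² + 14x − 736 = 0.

(−8, −28) and (9, −23)

Substitute y = (−436 + 5x)/17:
314x² − 314x − 22608 = 0  ⟹  x² − x − 72 = 0
x = 9 or x = −8, giving (9, −23) and (−8, −28).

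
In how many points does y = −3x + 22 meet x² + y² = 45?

Substituting the line into the circle gives 10x² − 132x + 439 = 0.
Δ = 17424 − 17560 = −136.
No real roots: the line does not meet the circle.

0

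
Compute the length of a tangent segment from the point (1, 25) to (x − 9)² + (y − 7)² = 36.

Centre (9, 7), r² = 36. |PO|² = (−8)² + (18)² = 388.
By the tangent–radius right angle, tangent length = √(|PO|² − r²) = √352 = 4√22.

4√22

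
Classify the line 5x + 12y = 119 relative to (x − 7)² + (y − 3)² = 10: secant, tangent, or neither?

Centre (7, 3), r² = 10. Distance² from centre to line = (−48)²/169 = 2304/169.
Since d² > r², the line lies outside the circle.

neither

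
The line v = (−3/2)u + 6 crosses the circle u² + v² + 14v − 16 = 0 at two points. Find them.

(4, 0) and (8, −6)

From the line, v = (12 − 3u)/2. Substituting:
13u² − 156u + 416 = 0  ⟹  u² − 12u + 32 = 0
u = 8 or u = 4, giving (8, −6) and (4, 0).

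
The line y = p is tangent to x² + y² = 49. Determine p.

p = −7 or p = 7

Tangency holds when the distance from the centre (0, 0) to the line equals the radius 7:
|0·0 + 1·0 − p| / √1 = 7
|p| = 7, so p = 7 or p = −7.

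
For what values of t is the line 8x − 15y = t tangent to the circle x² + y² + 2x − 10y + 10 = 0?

t = −151 or t = −15

Tangency holds when the distance from the centre (−1, 5) to the line equals the radius 4:
|8·(−1) − 15·5 − t| / √289 = 4
|t − (−83)| = 4·17, so t = −15 or t = −151.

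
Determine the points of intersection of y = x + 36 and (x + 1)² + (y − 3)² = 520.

(−19, 17) and (−15, 21)

Substitute y = x + 36:
2x² + 68x + 570 = 0  ⟹  x² + 34x + 285 = 0
x = −15 or x = −19, giving (−15, 21) and (−19, 17).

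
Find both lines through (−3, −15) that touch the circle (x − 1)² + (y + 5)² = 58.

3x − 7y = 96 and 7x + 3y = −66

Let a tangent through (−3, −15) have slope m. Its distance from (1, −5) must equal √58:
[m·(4) − (10)]² = 58(m² + 1)
21m² + 40m − 21 = 0, so m = 3/7 or m = −7/3.
Through (−3, −15) these give 3x − 7y = 96 and 7x + 3y = −66.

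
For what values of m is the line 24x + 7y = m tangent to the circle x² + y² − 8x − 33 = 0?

m = −79 or m = 271

The line touches the circle iff its distance from (4, 0) is 7:
|24·4 + 7·0 − m| / √625 = 7
|m − (96)| = 7·25, so m = 271 or m = −79.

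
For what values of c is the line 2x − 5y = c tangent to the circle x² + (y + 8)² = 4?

c = 40 ± 2√29

Tangency holds when the distance from the centre (0, −8) to the line equals the radius 2:
|2·0 − 5·(−8) − c| / √29 = 2
|c − (40)| = 2√29.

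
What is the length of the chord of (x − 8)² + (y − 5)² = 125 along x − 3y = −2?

7√10

From the line, y = (2 + x)/3. Substituting:
10x² − 170x − 380 = 0  ⟹  x² − 17x − 38 = 0
x = 19 or x = −2, giving (19, 7) and (−2, 0).
|(19, 7) − (−2, 0)| = √((21)² + (7)²) = 7√10.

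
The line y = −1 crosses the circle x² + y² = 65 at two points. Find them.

(−8, −1) and (8, −1)

Express y = −1 and substitute into the circle:
x² − 64 = 0
x = 8 or x = −8, giving (8, −1) and (−8, −1).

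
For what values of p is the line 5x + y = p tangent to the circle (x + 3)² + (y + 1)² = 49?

p = −16 ± 7√26

Tangency holds when the distance from the centre (−3, −1) to the line equals the radius 7:
|5·(−3) + 1·(−1) − p| / √26 = 7
|p − (−16)| = 7√26.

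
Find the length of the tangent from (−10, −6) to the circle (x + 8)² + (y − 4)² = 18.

√86

With centre O = (−8, 4), |OP|² = 104 and r² = 18.
By the tangent–radius right angle, tangent length = √(|PO|² − r²) = √86.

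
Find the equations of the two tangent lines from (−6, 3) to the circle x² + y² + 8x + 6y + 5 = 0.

Let a tangent through (−6, 3) have slope m. Its distance from (−4, −3) must equal 2√5:
[m·(2) − (−6)]² = 20(m² + 1)
2m² − 3m − 2 = 0, so m = 2 or m = −1/2.
With m = 2: 2x − y = −15. With m = −1/2: x + 2y = 0.

2x − y = −15 and x + 2y = 0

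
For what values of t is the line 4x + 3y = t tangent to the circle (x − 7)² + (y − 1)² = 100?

Tangency holds when the distance from the centre (7, 1) to the line equals the radius 10:
|4·7 + 3·1 − t| / √25 = 10
|t − (31)| = 10·5, so t = 81 or t = −19.

t = −19 or t = 81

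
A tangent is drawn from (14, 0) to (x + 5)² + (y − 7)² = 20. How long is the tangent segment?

√390

Centre (−5, 7), r² = 20. |PO|² = (19)² + (−7)² = 410.
The tangent meets the radius at right angles, so tangent² = |PO|² − r² = 410 − 20 = 390.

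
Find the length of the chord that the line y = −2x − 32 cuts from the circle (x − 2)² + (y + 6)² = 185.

2√5

Express y = −2x − 32 and substitute into the circle:
5x² + 100x + 495 = 0  ⟹  x² + 20x + 99 = 0
x = −9 or x = −11, giving (−9, −14) and (−11, −10).
|(−9, −14) − (−11, −10)| = √((2)² + (−4)²) = 2√5.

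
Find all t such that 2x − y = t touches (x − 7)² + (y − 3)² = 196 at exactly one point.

t = 11 ± 14√5

Tangency holds when the distance from the centre (7, 3) to the line equals the radius 14:
|2·7 − 1·3 − t| / √5 = 14
|t − (11)| = 14√5.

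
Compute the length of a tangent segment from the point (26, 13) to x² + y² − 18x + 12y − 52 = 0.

With centre O = (9, −6), |OP|² = 650 and r² = 169.
The tangent meets the radius at right angles, so tangent² = |PO|² − r² = 650 − 169 = 481.

√481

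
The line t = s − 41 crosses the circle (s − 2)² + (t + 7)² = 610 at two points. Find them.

(11, −30) and (25, −16)

Substitute t = s − 41:
2s² − 72s + 550 = 0  ⟹  s² − 36s + 275 = 0
s = 25 or s = 11, giving (25, −16) and (11, −30).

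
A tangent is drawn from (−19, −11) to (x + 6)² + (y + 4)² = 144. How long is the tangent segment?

√74

Centre (−6, −4), r² = 144. |PO|² = (−13)² + (−7)² = 218.
The tangent meets the radius at right angles, so tangent² = |PO|² − r² = 218 − 144 = 74.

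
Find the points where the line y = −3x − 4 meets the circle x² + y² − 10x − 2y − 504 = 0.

(−8, 20) and (6, −22)

From the line, y = −3x − 4. Substituting:
10x² + 20x − 480 = 0  ⟹  x² + 2x − 48 = 0
x = 6 or x = −8, giving (6, −22) and (−8, 20).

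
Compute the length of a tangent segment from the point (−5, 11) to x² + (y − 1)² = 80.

Centre (0, 1), r² = 80. |PO|² = (−5)² + (10)² = 125.
By the tangent–radius right angle, tangent length = √(|PO|² − r²) = √45 = 3√5.

3√5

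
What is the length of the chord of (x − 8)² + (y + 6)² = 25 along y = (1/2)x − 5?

2√5

The distance from (8, −6) to the line is 10/√5, and r² = 25.
Chord = 2√(r² − d²) = 2·√(5) = 2√5.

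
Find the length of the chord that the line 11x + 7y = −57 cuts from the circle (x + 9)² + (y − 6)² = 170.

Substitute y = (−57 − 11x)/7:
170x² + 3060x + 5440 = 0  ⟹  x² + 18x + 32 = 0
x = −2 or x = −16, giving (−2, −5) and (−16, 17).
|(−2, −5) − (−16, 17)| = √((14)² + (−22)²) = 2√170.

2√170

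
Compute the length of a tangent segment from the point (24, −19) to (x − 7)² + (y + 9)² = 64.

5√13

The centre is (7, −9) and r = 8. The square of the distance from P to the centre is 289 + 100 = 389.
The tangent meets the radius at right angles, so tangent² = |PO|² − r² = 389 − 64 = 325.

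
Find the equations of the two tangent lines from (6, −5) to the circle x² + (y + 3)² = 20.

x − 2y = 16 and 2x + y = 7

Write the tangent as mx − y + (−5 − m·(6)) = 0 and set its distance from the centre to 2√5:
[m·(−6) − (2)]² = 20(m² + 1)
2m² + 3m − 2 = 0, so m = 1/2 or m = −2.
With m = 1/2: x − 2y = 16. With m = −2: 2x + y = 7.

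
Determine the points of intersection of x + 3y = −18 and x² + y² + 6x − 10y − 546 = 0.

(−27, 3) and (15, −11)

From the line, y = (−18 − x)/3. Substituting:
10x² + 120x − 4050 = 0  ⟹  x² + 12x − 405 = 0
x = 15 or x = −27, giving (15, −11) and (−27, 3).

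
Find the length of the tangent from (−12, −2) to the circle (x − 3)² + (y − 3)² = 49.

Centre (3, 3), r² = 49. |PO|² = (−15)² + (−5)² = 250.
Power of the point: PT² = |PO|² − r² = 201, so PT = √201.

√201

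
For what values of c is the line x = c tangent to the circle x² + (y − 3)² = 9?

For a tangent, require d(centre, line) = r = 3.
|1·0 + 0·3 − c| / √1 = 3
|c| = 3, so c = 3 or c = −3.

c = −3 or c = 3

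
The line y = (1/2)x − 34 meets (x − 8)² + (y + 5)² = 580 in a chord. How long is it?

The distance from (8, −5) to the line is 50/√5, and r² = 580.
Half the chord is √(r² − d²) = √(80), so the full chord is 8√5.

8√5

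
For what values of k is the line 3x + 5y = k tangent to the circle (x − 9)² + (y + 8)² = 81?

The line touches the circle iff its distance from (9, −8) is 9:
|3·9 + 5·(−8) − k| / √34 = 9
|k − (−13)| = 9√34.

k = −13 ± 9√34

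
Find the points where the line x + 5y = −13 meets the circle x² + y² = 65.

Substitute y = (−13 − x)/5:
26x² + 26x − 1456 = 0  ⟹  x² + x − 56 = 0
x = 7 or x = −8, giving (7, −4) and (−8, −1).

(−8, −1) and (7, −4)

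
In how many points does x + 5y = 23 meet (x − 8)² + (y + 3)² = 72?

Substituting the line into the circle gives 26x² − 476x + 1244 = 0.
Δ = 226576 − 129376 = 97200.
Two real roots: the line is a secant.

2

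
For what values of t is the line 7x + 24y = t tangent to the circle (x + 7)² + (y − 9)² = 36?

t = 17 or t = 317

For a tangent, require d(centre, line) = r = 6.
|7·(−7) + 24·9 − t| / √625 = 6
|t − (167)| = 6·25, so t = 317 or t = 17.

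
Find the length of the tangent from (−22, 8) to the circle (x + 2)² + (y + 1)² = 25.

With centre O = (−2, −1), |OP|² = 481 and r² = 25.
The tangent meets the radius at right angles, so tangent² = |PO|² − r² = 481 − 25 = 456.

2√114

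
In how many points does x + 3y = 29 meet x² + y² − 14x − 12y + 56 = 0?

2

Substituting the line into the circle gives 10x² − 148x + 301 = 0.
Δ = 21904 − 12040 = 9864.
Two real roots: the line is a secant.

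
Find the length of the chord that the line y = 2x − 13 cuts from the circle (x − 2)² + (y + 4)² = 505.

20√5

Centre (2, −4), r² = 505. Perpendicular distance d from centre to line = |−5| / √5 = 5/√5.
Half the chord is √(r² − d²) = √(500), so the full chord is 20√5.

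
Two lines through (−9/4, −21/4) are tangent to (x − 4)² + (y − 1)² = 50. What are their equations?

7x + y = −21 and x + 7y = −39

Write the tangent as mx − y + (−21/4 − m·(−9/4)) = 0 and set its distance from the centre to 5√2:
[m·(25/4) − (25/4)]² = 50(m² + 1)
7m² + 50m + 7 = 0, so m = −7 or m = −1/7.
With m = −7: 7x + y = −21. With m = −1/7: x + 7y = −39.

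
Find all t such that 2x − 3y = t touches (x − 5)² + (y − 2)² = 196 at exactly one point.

t = 4 ± 14√13

The line touches the circle iff its distance from (5, 2) is 14:
|2·5 − 3·2 − t| / √13 = 14
|t − (4)| = 14√13.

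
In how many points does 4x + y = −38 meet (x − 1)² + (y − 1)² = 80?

d² = (4·1 + 1·1 − (−38))²/17 = 1849/17; r² = 80.
Since d² > r², the line lies outside the circle.

0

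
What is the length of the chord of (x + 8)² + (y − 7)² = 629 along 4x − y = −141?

2√17

Express y = 4x + 141 and substitute into the circle:
17x² + 1088x + 17391 = 0  ⟹  x² + 64x + 1023 = 0
x = −31 or x = −33, giving (−31, 17) and (−33, 9).
|(−31, 17) − (−33, 9)| = √((2)² + (8)²) = 2√17.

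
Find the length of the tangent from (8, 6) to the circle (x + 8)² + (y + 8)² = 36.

4√26

The centre is (−8, −8) and r = 6. The square of the distance from P to the centre is 256 + 196 = 452.
By the tangent–radius right angle, tangent length = √(|PO|² − r²) = √416 = 4√26.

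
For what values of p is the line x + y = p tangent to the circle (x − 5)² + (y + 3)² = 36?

p = 2 ± 6√2

For a tangent, require d(centre, line) = r = 6.
|1·5 + 1·(−3) − p| / √2 = 6
|p − (2)| = 6√2.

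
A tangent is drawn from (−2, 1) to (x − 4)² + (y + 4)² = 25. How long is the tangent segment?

Centre (4, −4), r² = 25. |PO|² = (−6)² + (5)² = 61.
The tangent meets the radius at right angles, so tangent² = |PO|² − r² = 61 − 25 = 36.

6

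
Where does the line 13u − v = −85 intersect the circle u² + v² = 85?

(−7, −6) and (−6, 7)

Substitute v = 13u + 85:
170u² + 2210u + 7140 = 0  ⟹  u² + 13u + 42 = 0
u = −6 or u = −7, giving (−6, 7) and (−7, −6).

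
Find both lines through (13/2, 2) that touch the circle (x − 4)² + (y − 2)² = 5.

A line y − (2) = m(x − (13/2)) is tangent when its distance from (4, 2) is √5:
[m·(−5/2) − (0)]² = 5(m² + 1)
m² − 4 = 0, so m = 2 or m = −2.
With m = 2: 2x − y = 11. With m = −2: 2x + y = 15.

2x − y = 11 and 2x + y = 15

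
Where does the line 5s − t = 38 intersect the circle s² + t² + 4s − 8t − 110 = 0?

(7, −3) and (9, 7)

From the line, t = 5s − 38. Substituting:
26s² − 416s + 1638 = 0  ⟹  s² − 16s + 63 = 0
s = 9 or s = 7, giving (9, 7) and (7, −3).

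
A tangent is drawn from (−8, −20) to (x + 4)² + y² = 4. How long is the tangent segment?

The centre is (−4, 0) and r = 2. The square of the distance from P to the centre is 16 + 400 = 416.
By the tangent–radius right angle, tangent length = √(|PO|² − r²) = √412 = 2√103.

2√103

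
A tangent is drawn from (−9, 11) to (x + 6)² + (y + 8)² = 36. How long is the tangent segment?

√334

Centre (−6, −8), r² = 36. |PO|² = (−3)² + (19)² = 370.
Power of the point: PT² = |PO|² − r² = 334, so PT = √334.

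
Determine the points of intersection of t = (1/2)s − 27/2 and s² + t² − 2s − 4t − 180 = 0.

(5, −11) and (9, −9)

Express t = (−27 + s)/2 and substitute into the circle:
5s² − 70s + 225 = 0  ⟹  s² − 14s + 45 = 0
s = 9 or s = 5, giving (9, −9) and (5, −11).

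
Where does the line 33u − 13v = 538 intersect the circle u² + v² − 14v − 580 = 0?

Express v = (−538 + 33u)/13 and substitute into the circle:
1258u² − 41514u + 289340 = 0  ⟹  u² − 33u + 230 = 0
u = 23 or u = 10, giving (23, 17) and (10, −16).

(10, −16) and (23, 17)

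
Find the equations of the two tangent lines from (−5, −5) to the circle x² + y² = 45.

Write the tangent as mx − y + (−5 − m·(−5)) = 0 and set its distance from the centre to 3√5:
(5m − (5))² = 45(m² + 1)
2m² + 5m + 2 = 0, so m = −2 or m = −1/2.
Through (−5, −5) these give 2x + y = −15 and x + 2y = −15.

2x + y = −15 and x + 2y = −15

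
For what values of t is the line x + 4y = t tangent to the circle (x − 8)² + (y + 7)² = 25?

t = −20 ± 5√17

For a tangent, require d(centre, line) = r = 5.
|1·8 + 4·(−7) − t| / √17 = 5
|t − (−20)| = 5√17.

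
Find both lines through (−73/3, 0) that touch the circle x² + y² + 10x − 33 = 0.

3x + 7y = −73 and 3x − 7y = −73

A line y − (0) = m(x − (−73/3)) is tangent when its distance from (−5, 0) is √58:
[m·(58/3) − (0)]² = 58(m² + 1)
49m² − 9 = 0, so m = −3/7 or m = 3/7.
Through (−73/3, 0) these give 3x + 7y = −73 and 3x − 7y = −73.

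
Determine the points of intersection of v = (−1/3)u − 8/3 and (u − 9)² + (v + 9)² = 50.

From the line, v = (−8 − u)/3. Substituting:
10u² − 200u + 640 = 0  ⟹  u² − 20u + 64 = 0
u = 16 or u = 4, giving (16, −8) and (4, −4).

(4, −4) and (16, −8)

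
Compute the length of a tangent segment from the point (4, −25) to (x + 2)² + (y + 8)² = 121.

Centre (−2, −8), r² = 121. |PO|² = (6)² + (−17)² = 325.
Power of the point: PT² = |PO|² − r² = 204, so PT = 2√51.

2√51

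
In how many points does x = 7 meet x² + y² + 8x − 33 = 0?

0

Substituting the line into the circle gives y² + 72 = 0.
Δ = 0 − 288 = −288.
No real roots: the line does not meet the circle.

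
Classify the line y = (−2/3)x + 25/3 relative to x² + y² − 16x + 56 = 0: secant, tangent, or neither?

Substituting the line into the circle gives 13x² − 244x + 1129 = 0.
Δ = 59536 − 58708 = 828.
Two real roots: the line is a secant.

secant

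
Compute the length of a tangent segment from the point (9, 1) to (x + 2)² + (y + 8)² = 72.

√130

With centre O = (−2, −8), |OP|² = 202 and r² = 72.
By the tangent–radius right angle, tangent length = √(|PO|² − r²) = √130.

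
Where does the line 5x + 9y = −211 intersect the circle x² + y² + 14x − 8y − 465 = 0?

(−26, −9) and (−8, −19)

Express y = (−211 − 5x)/9 and substitute into the circle:
106x² + 3604x + 22048 = 0  ⟹  x² + 34x + 208 = 0
x = −8 or x = −26, giving (−8, −19) and (−26, −9).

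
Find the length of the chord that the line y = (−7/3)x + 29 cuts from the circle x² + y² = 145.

√58

Express y = (87 − 7x)/3 and substitute into the circle:
58x² − 1218x + 6264 = 0  ⟹  x² − 21x + 108 = 0
x = 12 or x = 9, giving (12, 1) and (9, 8).
|(12, 1) − (9, 8)| = √((3)² + (−7)²) = √58.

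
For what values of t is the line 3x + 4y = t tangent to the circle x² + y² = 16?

t = −20 or t = 20

For a tangent, require d(centre, line) = r = 4.
|3·0 + 4·0 − t| / √25 = 4
|t| = 4·5, so t = 20 or t = −20.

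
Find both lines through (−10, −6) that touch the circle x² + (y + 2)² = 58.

7x − 3y = −52 and 3x + 7y = −72

A line y − (−6) = m(x − (−10)) is tangent when its distance from (0, −2) is √58:
[m·(10) − (4)]² = 58(m² + 1)
21m² − 40m − 21 = 0, so m = 7/3 or m = −3/7.
Through (−10, −6) these give 7x − 3y = −52 and 3x + 7y = −72.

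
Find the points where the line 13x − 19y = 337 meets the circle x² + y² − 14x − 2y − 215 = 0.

From the line, y = (−337 + 13x)/19. Substituting:
530x² − 14310x + 48760 = 0  ⟹  x² − 27x + 92 = 0
x = 23 or x = 4, giving (23, −2) and (4, −15).

(4, −15) and (23, −2)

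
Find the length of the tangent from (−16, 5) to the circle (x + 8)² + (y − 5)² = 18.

With centre O = (−8, 5), |OP|² = 64 and r² = 18.
By the tangent–radius right angle, tangent length = √(|PO|² − r²) = √46.

√46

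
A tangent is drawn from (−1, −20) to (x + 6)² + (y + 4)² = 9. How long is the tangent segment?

Centre (−6, −4), r² = 9. |PO|² = (5)² + (−16)² = 281.
By the tangent–radius right angle, tangent length = √(|PO|² − r²) = √272 = 4√17.

4√17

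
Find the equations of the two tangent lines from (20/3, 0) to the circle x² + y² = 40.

3x + y = 20 and 3x − y = 20

A line y − (0) = m(x − (20/3)) is tangent when its distance from (0, 0) is 2√10:
[m·(−20/3) − (0)]² = 40(m² + 1)
m² − 9 = 0, so m = −3 or m = 3.
With m = −3: 3x + y = 20. With m = 3: 3x − y = 20.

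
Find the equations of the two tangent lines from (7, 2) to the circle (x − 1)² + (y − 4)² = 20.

x − 2y = 3 and 2x + y = 16

Let a tangent through (7, 2) have slope m. Its distance from (1, 4) must equal 2√5:
(−6m − (2))² = 20(m² + 1)
2m² + 3m − 2 = 0, so m = 1/2 or m = −2.
With m = 1/2: x − 2y = 3. With m = −2: 2x + y = 16.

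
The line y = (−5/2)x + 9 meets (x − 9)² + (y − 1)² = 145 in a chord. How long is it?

Centre (9, 1), r² = 145. Perpendicular distance d from centre to line = |29| / √29 = 29/√29.
Chord = 2√(r² − d²) = 2·√(116) = 4√29.

4√29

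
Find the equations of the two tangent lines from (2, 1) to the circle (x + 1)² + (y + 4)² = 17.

x − 4y = −2 and 4x + y = 9

A line y − (1) = m(x − (2)) is tangent when its distance from (−1, −4) is √17:
[m·(−3) − (−5)]² = 17(m² + 1)
4m² + 15m − 4 = 0, so m = 1/4 or m = −4.
With m = 1/4: x − 4y = −2. With m = −4: 4x + y = 9.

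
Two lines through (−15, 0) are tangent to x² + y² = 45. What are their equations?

x + 2y = −15 and x − 2y = −15

Let a tangent through (−15, 0) have slope m. Its distance from (0, 0) must equal 3√5:
(15m − (0))² = 45(m² + 1)
4m² − 1 = 0, so m = −1/2 or m = 1/2.
Through (−15, 0) these give x + 2y = −15 and x − 2y = −15.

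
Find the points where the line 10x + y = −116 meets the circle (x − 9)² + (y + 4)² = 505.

(−12, 4) and (−10, −16)

Substitute y = −10x − 116:
101x² + 2222x + 12120 = 0  ⟹  x² + 22x + 120 = 0
x = −10 or x = −12, giving (−10, −16) and (−12, 4).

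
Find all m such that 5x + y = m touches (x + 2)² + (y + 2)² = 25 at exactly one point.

The line touches the circle iff its distance from (−2, −2) is 5:
|5·(−2) + 1·(−2) − m| / √26 = 5
|m − (−12)| = 5√26.

m = −12 ± 5√26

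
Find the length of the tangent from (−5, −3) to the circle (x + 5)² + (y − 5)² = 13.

The centre is (−5, 5) and r = √13. The square of the distance from P to the centre is 0 + 64 = 64.
The tangent meets the radius at right angles, so tangent² = |PO|² − r² = 64 − 13 = 51.

√51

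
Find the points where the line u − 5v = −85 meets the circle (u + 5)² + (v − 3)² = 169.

From the line, v = (85 + u)/5. Substituting:
26u² + 390u + 1300 = 0  ⟹  u² + 15u + 50 = 0
u = −5 or u = −10, giving (−5, 16) and (−10, 15).

(−10, 15) and (−5, 16)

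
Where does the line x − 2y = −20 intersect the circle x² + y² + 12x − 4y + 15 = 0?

(−10, 5) and (−6, 7)

From the line, y = (20 + x)/2. Substituting:
5x² + 80x + 300 = 0  ⟹  x² + 16x + 60 = 0
x = −6 or x = −10, giving (−6, 7) and (−10, 5).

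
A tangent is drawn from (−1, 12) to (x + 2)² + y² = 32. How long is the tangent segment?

√113

With centre O = (−2, 0), |OP|² = 145 and r² = 32.
Power of the point: PT² = |PO|² − r² = 113, so PT = √113.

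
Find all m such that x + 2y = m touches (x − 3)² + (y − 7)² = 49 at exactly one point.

For a tangent, require d(centre, line) = r = 7.
|1·3 + 2·7 − m| / √5 = 7
|m − (17)| = 7√5.

m = 17 ± 7√5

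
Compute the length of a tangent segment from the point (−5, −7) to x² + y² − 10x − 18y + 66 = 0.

2√79

Centre (5, 9), r² = 40. |PO|² = (−10)² + (−16)² = 356.
By the tangent–radius right angle, tangent length = √(|PO|² − r²) = √316 = 2√79.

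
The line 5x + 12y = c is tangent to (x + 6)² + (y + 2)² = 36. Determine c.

c = −132 or c = 24

Tangency holds when the distance from the centre (−6, −2) to the line equals the radius 6:
|5·(−6) + 12·(−2) − c| / √169 = 6
|c − (−54)| = 6·13, so c = 24 or c = −132.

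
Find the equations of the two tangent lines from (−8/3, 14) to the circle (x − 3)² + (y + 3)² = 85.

A line y − (14) = m(x − (−8/3)) is tangent when its distance from (3, −3) is √85:
[m·(17/3) − (−17)]² = 85(m² + 1)
14m² − 51m − 54 = 0, so m = −6/7 or m = 9/2.
With m = −6/7: 6x + 7y = 82. With m = 9/2: 9x − 2y = −52.

6x + 7y = 82 and 9x − 2y = −52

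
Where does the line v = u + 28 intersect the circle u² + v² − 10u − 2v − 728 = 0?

(−22, 6) and (0, 28)

Express v = u + 28 and substitute into the circle:
2u² + 44u = 0  ⟹  u² + 22u = 0
u = 0 or u = −22, giving (0, 28) and (−22, 6).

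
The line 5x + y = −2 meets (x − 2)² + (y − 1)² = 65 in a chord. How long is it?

3√26

Express y = −5x − 2 and substitute into the circle:
26x² + 26x − 52 = 0  ⟹  x² + x − 2 = 0
x = 1 or x = −2, giving (1, −7) and (−2, 8).
|(1, −7) − (−2, 8)| = √((3)² + (−15)²) = 3√26.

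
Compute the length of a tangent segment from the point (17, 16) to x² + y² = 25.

Centre (0, 0), r² = 25. |PO|² = (17)² + (16)² = 545.
By the tangent–radius right angle, tangent length = √(|PO|² − r²) = √520 = 2√130.

2√130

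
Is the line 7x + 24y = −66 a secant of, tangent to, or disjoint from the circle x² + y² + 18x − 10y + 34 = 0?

Substituting the line into the circle gives 625x² + 12972x + 39780 = 0.
Discriminant = (12972)² − 4·625·(39780) = 68822784 > 0.
Two real roots: the line is a secant.

secant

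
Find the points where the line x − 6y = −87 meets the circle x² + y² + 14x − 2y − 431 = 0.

From the line, y = (87 + x)/6. Substituting:
37x² + 666x − 8991 = 0  ⟹  x² + 18x − 243 = 0
x = 9 or x = −27, giving (9, 16) and (−27, 10).

(−27, 10) and (9, 16)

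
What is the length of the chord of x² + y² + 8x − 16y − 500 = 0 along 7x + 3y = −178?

2√58

From the line, y = (−178 − 7x)/3. Substituting:
58x² + 2900x + 35728 = 0  ⟹  x² + 50x + 616 = 0
x = −22 or x = −28, giving (−22, −8) and (−28, 6).
Chord length = distance between (−22, −8) and (−28, 6) = √232 = 2√58.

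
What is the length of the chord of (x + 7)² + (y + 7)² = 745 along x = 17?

The line gives x = 17. Substituting into the circle:
y² + 14y − 120 = 0
y = 6 or y = −20, giving (17, 6) and (17, −20).
Chord length = distance between (17, 6) and (17, −20) = √676 = 26.

26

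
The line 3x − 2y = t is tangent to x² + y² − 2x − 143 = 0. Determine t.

For a tangent, require d(centre, line) = r = 12.
|3·1 − 2·0 − t| / √13 = 12
|t − (3)| = 12√13.

t = 3 ± 12√13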